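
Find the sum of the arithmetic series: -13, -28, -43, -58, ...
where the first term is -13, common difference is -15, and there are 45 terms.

Sₙ = n/2 × (first + last)
Last term = a + (n-1)d = -13 + (45-1)×(-15) = -673
S_45 = 45/2 × (-13 + (-673))
S_45 = 45/2 × (-686) = -15435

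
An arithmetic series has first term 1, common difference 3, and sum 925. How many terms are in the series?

Using S = n/2 × [2a + (n-1)d]
925 = n/2 × [2(1) + (n-1)(3)]
925 = n/2 × [2 + 3n - 3]
1850 = n × [-1 + 3n]
3n² + (-1)n - 1850 = 0
Discriminant: Δ = (-1)² - 4(3)(-1850) = 1 + 22200 = 22201
√Δ = 149
n = [-(-1) + √Δ] / (2·3) = (1 + 149) / 6 = 150 / 6 = 25
(The negative root is discarded since n must be a positive integer.)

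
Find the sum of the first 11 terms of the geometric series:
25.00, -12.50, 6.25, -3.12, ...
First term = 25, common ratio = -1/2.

Sₙ = a(1 - rⁿ) / (1 - r)
S_11 = 25(1 - (-1/2)^11) / (1 - (-1/2))
S_11 = 25(1 - (-1/2048)) / (3/2)
S_11 = 17075/1024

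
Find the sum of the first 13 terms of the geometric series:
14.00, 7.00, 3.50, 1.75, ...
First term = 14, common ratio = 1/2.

Sₙ = a(1 - rⁿ) / (1 - r)
S_13 = 14(1 - (1/2)^13) / (1 - (1/2))
S_13 = 14(1 - (1/8192)) / (1/2)
S_13 = 57337/2048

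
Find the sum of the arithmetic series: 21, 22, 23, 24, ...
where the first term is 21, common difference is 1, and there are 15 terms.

Sₙ = n/2 × (first + last)
Last term = a + (n-1)d = 21 + (15-1)×1 = 35
S_15 = 15/2 × (21 + 35)
S_15 = 15/2 × 56 = 420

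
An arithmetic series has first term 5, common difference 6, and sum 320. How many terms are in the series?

Using S = n/2 × [2a + (n-1)d]
320 = n/2 × [2(5) + (n-1)(6)]
320 = n/2 × [10 + 6n - 6]
640 = n × [4 + 6n]
6n² + (4)n - 640 = 0
Discriminant: Δ = (4)² - 4(6)(-640) = 16 + 15360 = 15376
√Δ = 124
n = [-(4) + √Δ] / (2·6) = (-4 + 124) / 12 = 120 / 12 = 10
(The negative root is discarded since n must be a positive integer.)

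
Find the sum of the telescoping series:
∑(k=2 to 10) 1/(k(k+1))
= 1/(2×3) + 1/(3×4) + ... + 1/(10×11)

Partial fractions: 1/(k(k+1)) = 1/k - 1/(k+1)
The series telescopes:
= (1/2 - 1/3) + (1/3 - 1/4) + ... + (1/10 - 1/11)
= 1/2 - 1/11
= 9/22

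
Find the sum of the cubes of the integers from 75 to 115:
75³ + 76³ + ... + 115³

Use ∑_{k=1}^{n} k³ = [n(n+1)/2]², then subtract the first 74 terms.
∑_{k=1}^{115} k³ = [115×116/2]² = 6670² = 44488900
∑_{k=1}^{74} k³ = [74×75/2]² = 2775² = 7700625
∑_{k=75}^{115} k³ = 44488900 - 7700625 = 36788275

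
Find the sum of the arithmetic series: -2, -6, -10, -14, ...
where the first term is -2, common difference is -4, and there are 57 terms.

Sₙ = n/2 × (first + last)
Last term = a + (n-1)d = -2 + (57-1)×(-4) = -226
S_57 = 57/2 × (-2 + (-226))
S_57 = 57/2 × (-228) = -6498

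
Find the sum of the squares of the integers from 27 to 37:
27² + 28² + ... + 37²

Use ∑_{k=1}^{n} k² = n(n+1)(2n+1)/6, then subtract the first 26 terms.
∑_{k=1}^{37} k² = 37×38×75/6 = 17575
∑_{k=1}^{26} k² = 26×27×53/6 = 6201
∑_{k=27}^{37} k² = 17575 - 6201 = 11374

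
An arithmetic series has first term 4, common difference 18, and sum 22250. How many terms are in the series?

Using S = n/2 × [2a + (n-1)d]
22250 = n/2 × [2(4) + (n-1)(18)]
22250 = n/2 × [8 + 18n - 18]
44500 = n × [-10 + 18n]
18n² + (-10)n - 44500 = 0
Discriminant: Δ = (-10)² - 4(18)(-44500) = 100 + 3204000 = 3204100
√Δ = 1790
n = [-(-10) + √Δ] / (2·18) = (10 + 1790) / 36 = 1800 / 36 = 50
(The negative root is discarded since n must be a positive integer.)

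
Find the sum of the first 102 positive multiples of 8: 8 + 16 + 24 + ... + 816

Factor out 8: = 8(1 + 2 + ... + 102) = 8 × n(n+1)/2
= 8 × 102×103/2
= 8 × 5253
= 42024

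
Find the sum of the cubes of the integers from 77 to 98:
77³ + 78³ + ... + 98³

Use ∑_{k=1}^{n} k³ = [n(n+1)/2]², then subtract the first 76 terms.
∑_{k=1}^{98} k³ = [98×99/2]² = 4851² = 23532201
∑_{k=1}^{76} k³ = [76×77/2]² = 2926² = 8561476
∑_{k=77}^{98} k³ = 23532201 - 8561476 = 14970725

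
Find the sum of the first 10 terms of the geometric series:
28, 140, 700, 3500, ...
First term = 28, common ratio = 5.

Sₙ = a(1 - rⁿ) / (1 - r)
S_10 = 28(1 - 5^10) / (1 - 5)
S_10 = 28(1 - 9765625) / (-4)
S_10 = 68359368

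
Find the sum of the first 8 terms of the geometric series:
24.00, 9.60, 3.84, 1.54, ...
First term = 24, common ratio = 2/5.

Sₙ = a(1 - rⁿ) / (1 - r)
S_8 = 24(1 - (2/5)^8) / (1 - (2/5))
S_8 = 24(1 - (256/390625)) / (3/5)
S_8 = 3122952/78125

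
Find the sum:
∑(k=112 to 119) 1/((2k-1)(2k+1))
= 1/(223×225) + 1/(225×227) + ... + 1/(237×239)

Partial fractions: 1/((2k-1)(2k+1)) = (1/2)[1/(2k-1) - 1/(2k+1)]
The series telescopes:
= (1/2)[1/223 - 1/239]
= 8/53297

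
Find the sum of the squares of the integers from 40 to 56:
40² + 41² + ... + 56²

Use ∑_{k=1}^{n} k² = n(n+1)(2n+1)/6, then subtract the first 39 terms.
∑_{k=1}^{56} k² = 56×57×113/6 = 60116
∑_{k=1}^{39} k² = 39×40×79/6 = 20540
∑_{k=40}^{56} k² = 60116 - 20540 = 39576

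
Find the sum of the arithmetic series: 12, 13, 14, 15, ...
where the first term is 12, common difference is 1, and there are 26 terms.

Sₙ = n/2 × (first + last)
Last term = a + (n-1)d = 12 + (26-1)×1 = 37
S_26 = 26/2 × (12 + 37)
S_26 = 26/2 × 49 = 637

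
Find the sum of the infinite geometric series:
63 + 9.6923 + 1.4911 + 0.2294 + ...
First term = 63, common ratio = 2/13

For |r| < 1, S = a / (1 - r)
S = 63 / (1 - (2/13))
S = 63 / (11/13)
S = 819/11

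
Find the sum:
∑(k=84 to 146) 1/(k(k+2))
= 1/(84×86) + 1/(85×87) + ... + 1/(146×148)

Partial fractions: 1/(k(k+2)) = (1/2)[1/k - 1/(k+2)]
Telescoping leaves the first two and last two terms:
= (1/2)[1/84 + 1/85 - 1/147 - 1/148]
= 779/154105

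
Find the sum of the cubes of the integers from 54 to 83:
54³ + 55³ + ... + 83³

Use ∑_{k=1}^{n} k³ = [n(n+1)/2]², then subtract the first 53 terms.
∑_{k=1}^{83} k³ = [83×84/2]² = 3486² = 12152196
∑_{k=1}^{53} k³ = [53×54/2]² = 1431² = 2047761
∑_{k=54}^{83} k³ = 12152196 - 2047761 = 10104435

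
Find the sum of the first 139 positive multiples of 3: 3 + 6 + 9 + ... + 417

Factor out 3: = 3(1 + 2 + ... + 139) = 3 × n(n+1)/2
= 3 × 139×140/2
= 3 × 9730
= 29190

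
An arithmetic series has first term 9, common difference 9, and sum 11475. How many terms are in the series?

Using S = n/2 × [2a + (n-1)d]
11475 = n/2 × [2(9) + (n-1)(9)]
11475 = n/2 × [18 + 9n - 9]
22950 = n × [9 + 9n]
9n² + (9)n - 22950 = 0
Discriminant: Δ = (9)² - 4(9)(-22950) = 81 + 826200 = 826281
√Δ = 909
n = [-(9) + √Δ] / (2·9) = (-9 + 909) / 18 = 900 / 18 = 50
(The negative root is discarded since n must be a positive integer.)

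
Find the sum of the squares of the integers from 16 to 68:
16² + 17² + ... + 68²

Use ∑_{k=1}^{n} k² = n(n+1)(2n+1)/6, then subtract the first 15 terms.
∑_{k=1}^{68} k² = 68×69×137/6 = 107134
∑_{k=1}^{15} k² = 15×16×31/6 = 1240
∑_{k=16}^{68} k² = 107134 - 1240 = 105894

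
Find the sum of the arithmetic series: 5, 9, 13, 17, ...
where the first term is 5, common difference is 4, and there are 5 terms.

Sₙ = n/2 × (first + last)
Last term = a + (n-1)d = 5 + (5-1)×4 = 21
S_5 = 5/2 × (5 + 21)
S_5 = 5/2 × 26 = 65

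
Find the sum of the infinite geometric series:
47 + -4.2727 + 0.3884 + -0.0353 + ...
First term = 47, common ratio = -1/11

For |r| < 1, S = a / (1 - r)
S = 47 / (1 - (-1/11))
S = 47 / (12/11)
S = 517/12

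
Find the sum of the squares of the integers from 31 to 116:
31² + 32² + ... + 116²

Use ∑_{k=1}^{n} k² = n(n+1)(2n+1)/6, then subtract the first 30 terms.
∑_{k=1}^{116} k² = 116×117×233/6 = 527046
∑_{k=1}^{30} k² = 30×31×61/6 = 9455
∑_{k=31}^{116} k² = 527046 - 9455 = 517591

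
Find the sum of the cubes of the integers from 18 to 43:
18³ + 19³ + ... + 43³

Use ∑_{k=1}^{n} k³ = [n(n+1)/2]², then subtract the first 17 terms.
∑_{k=1}^{43} k³ = [43×44/2]² = 946² = 894916
∑_{k=1}^{17} k³ = [17×18/2]² = 153² = 23409
∑_{k=18}^{43} k³ = 894916 - 23409 = 871507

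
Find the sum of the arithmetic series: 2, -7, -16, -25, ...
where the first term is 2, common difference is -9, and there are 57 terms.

Sₙ = n/2 × (first + last)
Last term = a + (n-1)d = 2 + (57-1)×(-9) = -502
S_57 = 57/2 × (2 + (-502))
S_57 = 57/2 × (-500) = -14250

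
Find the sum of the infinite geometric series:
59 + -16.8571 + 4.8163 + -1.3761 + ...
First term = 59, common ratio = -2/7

For |r| < 1, S = a / (1 - r)
S = 59 / (1 - (-2/7))
S = 59 / (9/7)
S = 413/9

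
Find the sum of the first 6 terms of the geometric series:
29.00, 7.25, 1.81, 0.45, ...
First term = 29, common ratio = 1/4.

Sₙ = a(1 - rⁿ) / (1 - r)
S_6 = 29(1 - (1/4)^6) / (1 - (1/4))
S_6 = 29(1 - (1/4096)) / (3/4)
S_6 = 39585/1024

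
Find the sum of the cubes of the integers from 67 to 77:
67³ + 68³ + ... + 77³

Use ∑_{k=1}^{n} k³ = [n(n+1)/2]², then subtract the first 66 terms.
∑_{k=1}^{77} k³ = [77×78/2]² = 3003² = 9018009
∑_{k=1}^{66} k³ = [66×67/2]² = 2211² = 4888521
∑_{k=67}^{77} k³ = 9018009 - 4888521 = 4129488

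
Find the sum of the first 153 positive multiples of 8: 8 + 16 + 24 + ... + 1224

Factor out 8: = 8(1 + 2 + ... + 153) = 8 × n(n+1)/2
= 8 × 153×154/2
= 8 × 11781
= 94248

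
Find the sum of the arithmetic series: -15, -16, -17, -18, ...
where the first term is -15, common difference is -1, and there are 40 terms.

Sₙ = n/2 × (first + last)
Last term = a + (n-1)d = -15 + (40-1)×(-1) = -54
S_40 = 40/2 × (-15 + (-54))
S_40 = 40/2 × (-69) = -1380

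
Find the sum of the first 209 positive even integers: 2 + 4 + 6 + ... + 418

Sum of first n even numbers = n(n+1)
= 209×210
= 43890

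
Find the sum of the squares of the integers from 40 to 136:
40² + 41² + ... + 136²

Use ∑_{k=1}^{n} k² = n(n+1)(2n+1)/6, then subtract the first 39 terms.
∑_{k=1}^{136} k² = 136×137×273/6 = 847756
∑_{k=1}^{39} k² = 39×40×79/6 = 20540
∑_{k=40}^{136} k² = 847756 - 20540 = 827216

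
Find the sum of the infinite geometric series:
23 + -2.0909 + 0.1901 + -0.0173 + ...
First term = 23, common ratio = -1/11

For |r| < 1, S = a / (1 - r)
S = 23 / (1 - (-1/11))
S = 23 / (12/11)
S = 253/12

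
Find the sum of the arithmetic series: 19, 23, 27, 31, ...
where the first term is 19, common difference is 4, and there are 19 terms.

Sₙ = n/2 × (first + last)
Last term = a + (n-1)d = 19 + (19-1)×4 = 91
S_19 = 19/2 × (19 + 91)
S_19 = 19/2 × 110 = 1045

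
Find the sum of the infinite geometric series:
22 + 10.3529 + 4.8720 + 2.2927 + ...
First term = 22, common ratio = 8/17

For |r| < 1, S = a / (1 - r)
S = 22 / (1 - (8/17))
S = 22 / (9/17)
S = 374/9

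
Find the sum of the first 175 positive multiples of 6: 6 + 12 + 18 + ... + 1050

Factor out 6: = 6(1 + 2 + ... + 175) = 6 × n(n+1)/2
= 6 × 175×176/2
= 6 × 15400
= 92400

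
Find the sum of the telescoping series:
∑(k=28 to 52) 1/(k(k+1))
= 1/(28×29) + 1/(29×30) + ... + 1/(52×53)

Partial fractions: 1/(k(k+1)) = 1/k - 1/(k+1)
The series telescopes:
= (1/28 - 1/29) + (1/29 - 1/30) + ... + (1/52 - 1/53)
= 1/28 - 1/53
= 25/1484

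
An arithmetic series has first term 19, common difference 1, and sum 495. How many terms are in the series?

Using S = n/2 × [2a + (n-1)d]
495 = n/2 × [2(19) + (n-1)(1)]
495 = n/2 × [38 + 1n - 1]
990 = n × [37 + 1n]
1n² + (37)n - 990 = 0
Discriminant: Δ = (37)² - 4(1)(-990) = 1369 + 3960 = 5329
√Δ = 73
n = [-(37) + √Δ] / (2·1) = (-37 + 73) / 2 = 36 / 2 = 18
(The negative root is discarded since n must be a positive integer.)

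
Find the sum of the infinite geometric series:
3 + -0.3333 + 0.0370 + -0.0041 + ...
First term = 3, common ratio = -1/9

For |r| < 1, S = a / (1 - r)
S = 3 / (1 - (-1/9))
S = 3 / (10/9)
S = 27/10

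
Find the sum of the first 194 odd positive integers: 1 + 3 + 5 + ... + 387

Sum of first n odd numbers = n²
= 194²
= 37636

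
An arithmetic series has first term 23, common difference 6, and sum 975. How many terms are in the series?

Using S = n/2 × [2a + (n-1)d]
975 = n/2 × [2(23) + (n-1)(6)]
975 = n/2 × [46 + 6n - 6]
1950 = n × [40 + 6n]
6n² + (40)n - 1950 = 0
Discriminant: Δ = (40)² - 4(6)(-1950) = 1600 + 46800 = 48400
√Δ = 220
n = [-(40) + √Δ] / (2·6) = (-40 + 220) / 12 = 180 / 12 = 15
(The negative root is discarded since n must be a positive integer.)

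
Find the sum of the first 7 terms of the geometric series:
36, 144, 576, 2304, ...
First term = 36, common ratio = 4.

Sₙ = a(1 - rⁿ) / (1 - r)
S_7 = 36(1 - 4^7) / (1 - 4)
S_7 = 36(1 - 16384) / (-3)
S_7 = 196596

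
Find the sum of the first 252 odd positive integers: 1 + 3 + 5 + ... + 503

Sum of first n odd numbers = n²
= 252²
= 63504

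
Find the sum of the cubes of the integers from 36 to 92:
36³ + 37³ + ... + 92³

Use ∑_{k=1}^{n} k³ = [n(n+1)/2]², then subtract the first 35 terms.
∑_{k=1}^{92} k³ = [92×93/2]² = 4278² = 18301284
∑_{k=1}^{35} k³ = [35×36/2]² = 630² = 396900
∑_{k=36}^{92} k³ = 18301284 - 396900 = 17904384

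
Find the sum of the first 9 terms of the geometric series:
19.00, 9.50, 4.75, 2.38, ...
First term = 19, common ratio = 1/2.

Sₙ = a(1 - rⁿ) / (1 - r)
S_9 = 19(1 - (1/2)^9) / (1 - (1/2))
S_9 = 19(1 - (1/512)) / (1/2)
S_9 = 9709/256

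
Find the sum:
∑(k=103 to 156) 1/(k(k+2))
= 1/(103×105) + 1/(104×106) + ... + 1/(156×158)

Partial fractions: 1/(k(k+2)) = (1/2)[1/k - 1/(k+2)]
Telescoping leaves the first two and last two terms:
= (1/2)[1/103 + 1/104 - 1/157 - 1/158]
= 880281/265721872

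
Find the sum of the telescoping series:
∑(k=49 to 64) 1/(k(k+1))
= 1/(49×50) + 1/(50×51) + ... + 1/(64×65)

Partial fractions: 1/(k(k+1)) = 1/k - 1/(k+1)
The series telescopes:
= (1/49 - 1/50) + (1/50 - 1/51) + ... + (1/64 - 1/65)
= 1/49 - 1/65
= 16/3185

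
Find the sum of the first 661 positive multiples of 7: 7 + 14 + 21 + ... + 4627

Factor out 7: = 7(1 + 2 + ... + 661) = 7 × n(n+1)/2
= 7 × 661×662/2
= 7 × 218791
= 1531537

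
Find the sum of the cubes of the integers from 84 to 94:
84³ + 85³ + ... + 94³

Use ∑_{k=1}^{n} k³ = [n(n+1)/2]², then subtract the first 83 terms.
∑_{k=1}^{94} k³ = [94×95/2]² = 4465² = 19936225
∑_{k=1}^{83} k³ = [83×84/2]² = 3486² = 12152196
∑_{k=84}^{94} k³ = 19936225 - 12152196 = 7784029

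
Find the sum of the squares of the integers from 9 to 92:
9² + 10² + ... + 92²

Use ∑_{k=1}^{n} k² = n(n+1)(2n+1)/6, then subtract the first 8 terms.
∑_{k=1}^{92} k² = 92×93×185/6 = 263810
∑_{k=1}^{8} k² = 8×9×17/6 = 204
∑_{k=9}^{92} k² = 263810 - 204 = 263606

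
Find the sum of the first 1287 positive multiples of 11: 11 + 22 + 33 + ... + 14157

Factor out 11: = 11(1 + 2 + ... + 1287) = 11 × n(n+1)/2
= 11 × 1287×1288/2
= 11 × 828828
= 9117108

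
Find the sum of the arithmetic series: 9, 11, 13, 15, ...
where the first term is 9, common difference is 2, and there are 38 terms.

Sₙ = n/2 × (first + last)
Last term = a + (n-1)d = 9 + (38-1)×2 = 83
S_38 = 38/2 × (9 + 83)
S_38 = 38/2 × 92 = 1748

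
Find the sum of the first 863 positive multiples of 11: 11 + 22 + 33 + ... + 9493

Factor out 11: = 11(1 + 2 + ... + 863) = 11 × n(n+1)/2
= 11 × 863×864/2
= 11 × 372816
= 4100976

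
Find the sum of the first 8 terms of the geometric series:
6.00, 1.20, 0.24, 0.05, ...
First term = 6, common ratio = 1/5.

Sₙ = a(1 - rⁿ) / (1 - r)
S_8 = 6(1 - (1/5)^8) / (1 - (1/5))
S_8 = 6(1 - (1/390625)) / (4/5)
S_8 = 585936/78125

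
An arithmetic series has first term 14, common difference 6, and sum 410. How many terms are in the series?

Using S = n/2 × [2a + (n-1)d]
410 = n/2 × [2(14) + (n-1)(6)]
410 = n/2 × [28 + 6n - 6]
820 = n × [22 + 6n]
6n² + (22)n - 820 = 0
Discriminant: Δ = (22)² - 4(6)(-820) = 484 + 19680 = 20164
√Δ = 142
n = [-(22) + √Δ] / (2·6) = (-22 + 142) / 12 = 120 / 12 = 10
(The negative root is discarded since n must be a positive integer.)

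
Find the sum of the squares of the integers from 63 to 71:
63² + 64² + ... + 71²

Use ∑_{k=1}^{n} k² = n(n+1)(2n+1)/6, then subtract the first 62 terms.
∑_{k=1}^{71} k² = 71×72×143/6 = 121836
∑_{k=1}^{62} k² = 62×63×125/6 = 81375
∑_{k=63}^{71} k² = 121836 - 81375 = 40461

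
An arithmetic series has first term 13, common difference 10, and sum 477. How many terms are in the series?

Using S = n/2 × [2a + (n-1)d]
477 = n/2 × [2(13) + (n-1)(10)]
477 = n/2 × [26 + 10n - 10]
954 = n × [16 + 10n]
10n² + (16)n - 954 = 0
Discriminant: Δ = (16)² - 4(10)(-954) = 256 + 38160 = 38416
√Δ = 196
n = [-(16) + √Δ] / (2·10) = (-16 + 196) / 20 = 180 / 20 = 9
(The negative root is discarded since n must be a positive integer.)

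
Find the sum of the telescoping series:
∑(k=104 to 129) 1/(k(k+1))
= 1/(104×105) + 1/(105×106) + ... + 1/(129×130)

Partial fractions: 1/(k(k+1)) = 1/k - 1/(k+1)
The series telescopes:
= (1/104 - 1/105) + (1/105 - 1/106) + ... + (1/129 - 1/130)
= 1/104 - 1/130
= 1/520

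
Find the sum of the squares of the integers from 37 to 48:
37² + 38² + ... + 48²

Use ∑_{k=1}^{n} k² = n(n+1)(2n+1)/6, then subtract the first 36 terms.
∑_{k=1}^{48} k² = 48×49×97/6 = 38024
∑_{k=1}^{36} k² = 36×37×73/6 = 16206
∑_{k=37}^{48} k² = 38024 - 16206 = 21818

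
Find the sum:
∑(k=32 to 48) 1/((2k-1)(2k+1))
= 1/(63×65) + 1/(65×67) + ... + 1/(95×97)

Partial fractions: 1/((2k-1)(2k+1)) = (1/2)[1/(2k-1) - 1/(2k+1)]
The series telescopes:
= (1/2)[1/63 - 1/97]
= 17/6111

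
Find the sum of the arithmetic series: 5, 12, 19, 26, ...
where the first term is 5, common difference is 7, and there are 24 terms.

Sₙ = n/2 × (first + last)
Last term = a + (n-1)d = 5 + (24-1)×7 = 166
S_24 = 24/2 × (5 + 166)
S_24 = 24/2 × 171 = 2052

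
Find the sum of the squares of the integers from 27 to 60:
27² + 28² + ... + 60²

Use ∑_{k=1}^{n} k² = n(n+1)(2n+1)/6, then subtract the first 26 terms.
∑_{k=1}^{60} k² = 60×61×121/6 = 73810
∑_{k=1}^{26} k² = 26×27×53/6 = 6201
∑_{k=27}^{60} k² = 73810 - 6201 = 67609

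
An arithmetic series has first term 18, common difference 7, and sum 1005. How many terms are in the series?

Using S = n/2 × [2a + (n-1)d]
1005 = n/2 × [2(18) + (n-1)(7)]
1005 = n/2 × [36 + 7n - 7]
2010 = n × [29 + 7n]
7n² + (29)n - 2010 = 0
Discriminant: Δ = (29)² - 4(7)(-2010) = 841 + 56280 = 57121
√Δ = 239
n = [-(29) + √Δ] / (2·7) = (-29 + 239) / 14 = 210 / 14 = 15
(The negative root is discarded since n must be a positive integer.)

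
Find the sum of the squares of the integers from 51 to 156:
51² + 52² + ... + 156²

Use ∑_{k=1}^{n} k² = n(n+1)(2n+1)/6, then subtract the first 50 terms.
∑_{k=1}^{156} k² = 156×157×313/6 = 1277666
∑_{k=1}^{50} k² = 50×51×101/6 = 42925
∑_{k=51}^{156} k² = 1277666 - 42925 = 1234741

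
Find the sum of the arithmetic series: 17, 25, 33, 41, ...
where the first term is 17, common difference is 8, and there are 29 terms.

Sₙ = n/2 × (first + last)
Last term = a + (n-1)d = 17 + (29-1)×8 = 241
S_29 = 29/2 × (17 + 241)
S_29 = 29/2 × 258 = 3741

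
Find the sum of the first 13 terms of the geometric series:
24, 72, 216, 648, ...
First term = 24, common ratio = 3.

Sₙ = a(1 - rⁿ) / (1 - r)
S_13 = 24(1 - 3^13) / (1 - 3)
S_13 = 24(1 - 1594323) / (-2)
S_13 = 19131864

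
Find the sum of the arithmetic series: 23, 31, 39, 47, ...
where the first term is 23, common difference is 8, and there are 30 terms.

Sₙ = n/2 × (first + last)
Last term = a + (n-1)d = 23 + (30-1)×8 = 255
S_30 = 30/2 × (23 + 255)
S_30 = 30/2 × 278 = 4170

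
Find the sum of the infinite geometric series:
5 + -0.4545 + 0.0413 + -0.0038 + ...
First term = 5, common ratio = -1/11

For |r| < 1, S = a / (1 - r)
S = 5 / (1 - (-1/11))
S = 5 / (12/11)
S = 55/12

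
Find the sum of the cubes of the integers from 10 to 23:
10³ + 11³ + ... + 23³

Use ∑_{k=1}^{n} k³ = [n(n+1)/2]², then subtract the first 9 terms.
∑_{k=1}^{23} k³ = [23×24/2]² = 276² = 76176
∑_{k=1}^{9} k³ = [9×10/2]² = 45² = 2025
∑_{k=10}^{23} k³ = 76176 - 2025 = 74151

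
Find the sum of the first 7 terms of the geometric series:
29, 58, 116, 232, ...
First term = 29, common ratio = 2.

Sₙ = a(1 - rⁿ) / (1 - r)
S_7 = 29(1 - 2^7) / (1 - 2)
S_7 = 29(1 - 128) / (-1)
S_7 = 3683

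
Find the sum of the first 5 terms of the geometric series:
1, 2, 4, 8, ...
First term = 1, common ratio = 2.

Sₙ = a(1 - rⁿ) / (1 - r)
S_5 = 1(1 - 2^5) / (1 - 2)
S_5 = 1(1 - 32) / (-1)
S_5 = 31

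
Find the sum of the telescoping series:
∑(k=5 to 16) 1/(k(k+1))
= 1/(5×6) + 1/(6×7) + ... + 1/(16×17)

Partial fractions: 1/(k(k+1)) = 1/k - 1/(k+1)
The series telescopes:
= (1/5 - 1/6) + (1/6 - 1/7) + ... + (1/16 - 1/17)
= 1/5 - 1/17
= 12/85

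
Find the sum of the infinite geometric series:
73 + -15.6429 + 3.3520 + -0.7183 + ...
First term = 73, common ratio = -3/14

For |r| < 1, S = a / (1 - r)
S = 73 / (1 - (-3/14))
S = 73 / (17/14)
S = 1022/17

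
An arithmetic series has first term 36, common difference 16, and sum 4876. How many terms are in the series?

Using S = n/2 × [2a + (n-1)d]
4876 = n/2 × [2(36) + (n-1)(16)]
4876 = n/2 × [72 + 16n - 16]
9752 = n × [56 + 16n]
16n² + (56)n - 9752 = 0
Discriminant: Δ = (56)² - 4(16)(-9752) = 3136 + 624128 = 627264
√Δ = 792
n = [-(56) + √Δ] / (2·16) = (-56 + 792) / 32 = 736 / 32 = 23
(The negative root is discarded since n must be a positive integer.)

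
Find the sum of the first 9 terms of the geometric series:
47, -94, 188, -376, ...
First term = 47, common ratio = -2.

Sₙ = a(1 - rⁿ) / (1 - r)
S_9 = 47(1 - (-2)^9) / (1 - (-2))
S_9 = 47(1 - (-512)) / (3)
S_9 = 8037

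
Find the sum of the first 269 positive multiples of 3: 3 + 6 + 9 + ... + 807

Factor out 3: = 3(1 + 2 + ... + 269) = 3 × n(n+1)/2
= 3 × 269×270/2
= 3 × 36315
= 108945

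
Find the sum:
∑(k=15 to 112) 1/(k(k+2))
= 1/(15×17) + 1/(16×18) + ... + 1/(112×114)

Partial fractions: 1/(k(k+2)) = (1/2)[1/k - 1/(k+2)]
Telescoping leaves the first two and last two terms:
= (1/2)[1/15 + 1/16 - 1/113 - 1/114]
= 19159/343520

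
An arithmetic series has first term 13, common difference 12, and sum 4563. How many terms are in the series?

Using S = n/2 × [2a + (n-1)d]
4563 = n/2 × [2(13) + (n-1)(12)]
4563 = n/2 × [26 + 12n - 12]
9126 = n × [14 + 12n]
12n² + (14)n - 9126 = 0
Discriminant: Δ = (14)² - 4(12)(-9126) = 196 + 438048 = 438244
√Δ = 662
n = [-(14) + √Δ] / (2·12) = (-14 + 662) / 24 = 648 / 24 = 27
(The negative root is discarded since n must be a positive integer.)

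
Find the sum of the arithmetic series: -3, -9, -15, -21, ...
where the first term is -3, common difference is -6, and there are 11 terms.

Sₙ = n/2 × (first + last)
Last term = a + (n-1)d = -3 + (11-1)×(-6) = -63
S_11 = 11/2 × (-3 + (-63))
S_11 = 11/2 × (-66) = -363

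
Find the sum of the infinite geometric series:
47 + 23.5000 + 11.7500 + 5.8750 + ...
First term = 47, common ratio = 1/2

For |r| < 1, S = a / (1 - r)
S = 47 / (1 - (1/2))
S = 47 / (1/2)
S = 94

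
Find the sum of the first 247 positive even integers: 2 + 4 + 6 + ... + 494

Sum of first n even numbers = n(n+1)
= 247×248
= 61256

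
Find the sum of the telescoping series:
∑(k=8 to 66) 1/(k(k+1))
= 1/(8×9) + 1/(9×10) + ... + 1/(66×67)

Partial fractions: 1/(k(k+1)) = 1/k - 1/(k+1)
The series telescopes:
= (1/8 - 1/9) + (1/9 - 1/10) + ... + (1/66 - 1/67)
= 1/8 - 1/67
= 59/536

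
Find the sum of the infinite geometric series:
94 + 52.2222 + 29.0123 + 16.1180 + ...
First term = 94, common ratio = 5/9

For |r| < 1, S = a / (1 - r)
S = 94 / (1 - (5/9))
S = 94 / (4/9)
S = 423/2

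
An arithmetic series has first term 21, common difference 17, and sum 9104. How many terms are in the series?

Using S = n/2 × [2a + (n-1)d]
9104 = n/2 × [2(21) + (n-1)(17)]
9104 = n/2 × [42 + 17n - 17]
18208 = n × [25 + 17n]
17n² + (25)n - 18208 = 0
Discriminant: Δ = (25)² - 4(17)(-18208) = 625 + 1238144 = 1238769
√Δ = 1113
n = [-(25) + √Δ] / (2·17) = (-25 + 1113) / 34 = 1088 / 34 = 32
(The negative root is discarded since n must be a positive integer.)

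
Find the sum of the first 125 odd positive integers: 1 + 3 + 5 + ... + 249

Sum of first n odd numbers = n²
= 125²
= 15625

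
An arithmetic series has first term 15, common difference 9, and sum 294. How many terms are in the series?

Using S = n/2 × [2a + (n-1)d]
294 = n/2 × [2(15) + (n-1)(9)]
294 = n/2 × [30 + 9n - 9]
588 = n × [21 + 9n]
9n² + (21)n - 588 = 0
Discriminant: Δ = (21)² - 4(9)(-588) = 441 + 21168 = 21609
√Δ = 147
n = [-(21) + √Δ] / (2·9) = (-21 + 147) / 18 = 126 / 18 = 7
(The negative root is discarded since n must be a positive integer.)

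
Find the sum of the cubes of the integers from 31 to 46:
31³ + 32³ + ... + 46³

Use ∑_{k=1}^{n} k³ = [n(n+1)/2]², then subtract the first 30 terms.
∑_{k=1}^{46} k³ = [46×47/2]² = 1081² = 1168561
∑_{k=1}^{30} k³ = [30×31/2]² = 465² = 216225
∑_{k=31}^{46} k³ = 1168561 - 216225 = 952336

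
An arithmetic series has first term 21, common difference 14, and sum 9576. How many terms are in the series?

Using S = n/2 × [2a + (n-1)d]
9576 = n/2 × [2(21) + (n-1)(14)]
9576 = n/2 × [42 + 14n - 14]
19152 = n × [28 + 14n]
14n² + (28)n - 19152 = 0
Discriminant: Δ = (28)² - 4(14)(-19152) = 784 + 1072512 = 1073296
√Δ = 1036
n = [-(28) + √Δ] / (2·14) = (-28 + 1036) / 28 = 1008 / 28 = 36
(The negative root is discarded since n must be a positive integer.)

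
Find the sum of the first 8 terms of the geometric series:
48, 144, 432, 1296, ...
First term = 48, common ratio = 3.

Sₙ = a(1 - rⁿ) / (1 - r)
S_8 = 48(1 - 3^8) / (1 - 3)
S_8 = 48(1 - 6561) / (-2)
S_8 = 157440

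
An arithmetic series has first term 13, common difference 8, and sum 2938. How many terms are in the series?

Using S = n/2 × [2a + (n-1)d]
2938 = n/2 × [2(13) + (n-1)(8)]
2938 = n/2 × [26 + 8n - 8]
5876 = n × [18 + 8n]
8n² + (18)n - 5876 = 0
Discriminant: Δ = (18)² - 4(8)(-5876) = 324 + 188032 = 188356
√Δ = 434
n = [-(18) + √Δ] / (2·8) = (-18 + 434) / 16 = 416 / 16 = 26
(The negative root is discarded since n must be a positive integer.)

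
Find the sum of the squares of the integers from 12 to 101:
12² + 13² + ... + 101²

Use ∑_{k=1}^{n} k² = n(n+1)(2n+1)/6, then subtract the first 11 terms.
∑_{k=1}^{101} k² = 101×102×203/6 = 348551
∑_{k=1}^{11} k² = 11×12×23/6 = 506
∑_{k=12}^{101} k² = 348551 - 506 = 348045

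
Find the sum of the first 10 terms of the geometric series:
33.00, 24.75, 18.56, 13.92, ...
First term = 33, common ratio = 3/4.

Sₙ = a(1 - rⁿ) / (1 - r)
S_10 = 33(1 - (3/4)^10) / (1 - (3/4))
S_10 = 33(1 - (59049/1048576)) / (1/4)
S_10 = 32654391/262144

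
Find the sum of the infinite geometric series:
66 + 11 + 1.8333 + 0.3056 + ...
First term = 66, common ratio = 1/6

For |r| < 1, S = a / (1 - r)
S = 66 / (1 - (1/6))
S = 66 / (5/6)
S = 396/5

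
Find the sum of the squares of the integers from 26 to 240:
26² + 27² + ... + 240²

Use ∑_{k=1}^{n} k² = n(n+1)(2n+1)/6, then subtract the first 25 terms.
∑_{k=1}^{240} k² = 240×241×481/6 = 4636840
∑_{k=1}^{25} k² = 25×26×51/6 = 5525
∑_{k=26}^{240} k² = 4636840 - 5525 = 4631315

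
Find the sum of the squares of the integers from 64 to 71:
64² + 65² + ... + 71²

Use ∑_{k=1}^{n} k² = n(n+1)(2n+1)/6, then subtract the first 63 terms.
∑_{k=1}^{71} k² = 71×72×143/6 = 121836
∑_{k=1}^{63} k² = 63×64×127/6 = 85344
∑_{k=64}^{71} k² = 121836 - 85344 = 36492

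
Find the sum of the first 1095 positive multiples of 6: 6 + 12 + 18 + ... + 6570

Factor out 6: = 6(1 + 2 + ... + 1095) = 6 × n(n+1)/2
= 6 × 1095×1096/2
= 6 × 600060
= 3600360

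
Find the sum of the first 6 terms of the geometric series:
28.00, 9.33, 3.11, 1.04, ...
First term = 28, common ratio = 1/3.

Sₙ = a(1 - rⁿ) / (1 - r)
S_6 = 28(1 - (1/3)^6) / (1 - (1/3))
S_6 = 28(1 - (1/729)) / (2/3)
S_6 = 10192/243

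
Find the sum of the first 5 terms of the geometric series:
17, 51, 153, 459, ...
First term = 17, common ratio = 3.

Sₙ = a(1 - rⁿ) / (1 - r)
S_5 = 17(1 - 3^5) / (1 - 3)
S_5 = 17(1 - 243) / (-2)
S_5 = 2057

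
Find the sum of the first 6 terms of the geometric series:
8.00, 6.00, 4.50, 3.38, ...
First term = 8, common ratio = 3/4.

Sₙ = a(1 - rⁿ) / (1 - r)
S_6 = 8(1 - (3/4)^6) / (1 - (3/4))
S_6 = 8(1 - (729/4096)) / (1/4)
S_6 = 3367/128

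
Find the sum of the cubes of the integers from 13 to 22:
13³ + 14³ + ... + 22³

Use ∑_{k=1}^{n} k³ = [n(n+1)/2]², then subtract the first 12 terms.
∑_{k=1}^{22} k³ = [22×23/2]² = 253² = 64009
∑_{k=1}^{12} k³ = [12×13/2]² = 78² = 6084
∑_{k=13}^{22} k³ = 64009 - 6084 = 57925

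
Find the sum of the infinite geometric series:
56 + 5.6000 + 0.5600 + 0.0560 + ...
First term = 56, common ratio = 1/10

For |r| < 1, S = a / (1 - r)
S = 56 / (1 - (1/10))
S = 56 / (9/10)
S = 560/9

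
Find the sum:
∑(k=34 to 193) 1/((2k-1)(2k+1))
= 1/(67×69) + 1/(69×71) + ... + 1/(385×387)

Partial fractions: 1/((2k-1)(2k+1)) = (1/2)[1/(2k-1) - 1/(2k+1)]
The series telescopes:
= (1/2)[1/67 - 1/387]
= 160/25929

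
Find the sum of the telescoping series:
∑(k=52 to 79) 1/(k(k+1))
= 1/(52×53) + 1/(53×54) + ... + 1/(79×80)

Partial fractions: 1/(k(k+1)) = 1/k - 1/(k+1)
The series telescopes:
= (1/52 - 1/53) + (1/53 - 1/54) + ... + (1/79 - 1/80)
= 1/52 - 1/80
= 7/1040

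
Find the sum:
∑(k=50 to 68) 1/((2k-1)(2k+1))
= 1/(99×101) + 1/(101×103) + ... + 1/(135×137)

Partial fractions: 1/((2k-1)(2k+1)) = (1/2)[1/(2k-1) - 1/(2k+1)]
The series telescopes:
= (1/2)[1/99 - 1/137]
= 19/13563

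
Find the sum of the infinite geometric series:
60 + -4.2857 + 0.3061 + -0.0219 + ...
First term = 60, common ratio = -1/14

For |r| < 1, S = a / (1 - r)
S = 60 / (1 - (-1/14))
S = 60 / (15/14)
S = 56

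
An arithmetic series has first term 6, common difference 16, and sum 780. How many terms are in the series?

Using S = n/2 × [2a + (n-1)d]
780 = n/2 × [2(6) + (n-1)(16)]
780 = n/2 × [12 + 16n - 16]
1560 = n × [-4 + 16n]
16n² + (-4)n - 1560 = 0
Discriminant: Δ = (-4)² - 4(16)(-1560) = 16 + 99840 = 99856
√Δ = 316
n = [-(-4) + √Δ] / (2·16) = (4 + 316) / 32 = 320 / 32 = 10
(The negative root is discarded since n must be a positive integer.)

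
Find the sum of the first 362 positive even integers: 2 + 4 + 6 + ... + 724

Sum of first n even numbers = n(n+1)
= 362×363
= 131406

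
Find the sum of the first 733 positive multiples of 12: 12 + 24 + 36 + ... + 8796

Factor out 12: = 12(1 + 2 + ... + 733) = 12 × n(n+1)/2
= 12 × 733×734/2
= 12 × 269011
= 3228132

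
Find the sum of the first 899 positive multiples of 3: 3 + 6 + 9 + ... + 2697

Factor out 3: = 3(1 + 2 + ... + 899) = 3 × n(n+1)/2
= 3 × 899×900/2
= 3 × 404550
= 1213650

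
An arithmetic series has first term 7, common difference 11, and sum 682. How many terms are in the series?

Using S = n/2 × [2a + (n-1)d]
682 = n/2 × [2(7) + (n-1)(11)]
682 = n/2 × [14 + 11n - 11]
1364 = n × [3 + 11n]
11n² + (3)n - 1364 = 0
Discriminant: Δ = (3)² - 4(11)(-1364) = 9 + 60016 = 60025
√Δ = 245
n = [-(3) + √Δ] / (2·11) = (-3 + 245) / 22 = 242 / 22 = 11
(The negative root is discarded since n must be a positive integer.)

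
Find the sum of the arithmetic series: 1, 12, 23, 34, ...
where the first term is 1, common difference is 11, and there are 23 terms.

Sₙ = n/2 × (first + last)
Last term = a + (n-1)d = 1 + (23-1)×11 = 243
S_23 = 23/2 × (1 + 243)
S_23 = 23/2 × 244 = 2806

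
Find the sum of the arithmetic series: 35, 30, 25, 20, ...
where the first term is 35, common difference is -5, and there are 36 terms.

Sₙ = n/2 × (first + last)
Last term = a + (n-1)d = 35 + (36-1)×(-5) = -140
S_36 = 36/2 × (35 + (-140))
S_36 = 36/2 × (-105) = -1890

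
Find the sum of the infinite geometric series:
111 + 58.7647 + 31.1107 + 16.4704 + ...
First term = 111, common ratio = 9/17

For |r| < 1, S = a / (1 - r)
S = 111 / (1 - (9/17))
S = 111 / (8/17)
S = 1887/8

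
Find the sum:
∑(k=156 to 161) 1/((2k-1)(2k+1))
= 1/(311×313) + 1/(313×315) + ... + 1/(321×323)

Partial fractions: 1/((2k-1)(2k+1)) = (1/2)[1/(2k-1) - 1/(2k+1)]
The series telescopes:
= (1/2)[1/311 - 1/323]
= 6/100453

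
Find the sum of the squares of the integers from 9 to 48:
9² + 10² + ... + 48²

Use ∑_{k=1}^{n} k² = n(n+1)(2n+1)/6, then subtract the first 8 terms.
∑_{k=1}^{48} k² = 48×49×97/6 = 38024
∑_{k=1}^{8} k² = 8×9×17/6 = 204
∑_{k=9}^{48} k² = 38024 - 204 = 37820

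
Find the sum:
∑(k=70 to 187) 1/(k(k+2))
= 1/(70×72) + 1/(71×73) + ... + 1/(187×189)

Partial fractions: 1/(k(k+2)) = (1/2)[1/k - 1/(k+2)]
Telescoping leaves the first two and last two terms:
= (1/2)[1/70 + 1/71 - 1/188 - 1/189]
= 224023/25227720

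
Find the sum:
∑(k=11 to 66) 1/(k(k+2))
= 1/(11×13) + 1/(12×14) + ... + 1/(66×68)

Partial fractions: 1/(k(k+2)) = (1/2)[1/k - 1/(k+2)]
Telescoping leaves the first two and last two terms:
= (1/2)[1/11 + 1/12 - 1/67 - 1/68]
= 10871/150348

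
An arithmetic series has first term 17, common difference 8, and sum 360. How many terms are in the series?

Using S = n/2 × [2a + (n-1)d]
360 = n/2 × [2(17) + (n-1)(8)]
360 = n/2 × [34 + 8n - 8]
720 = n × [26 + 8n]
8n² + (26)n - 720 = 0
Discriminant: Δ = (26)² - 4(8)(-720) = 676 + 23040 = 23716
√Δ = 154
n = [-(26) + √Δ] / (2·8) = (-26 + 154) / 16 = 128 / 16 = 8
(The negative root is discarded since n must be a positive integer.)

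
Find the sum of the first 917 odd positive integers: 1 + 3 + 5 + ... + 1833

Sum of first n odd numbers = n²
= 917²
= 840889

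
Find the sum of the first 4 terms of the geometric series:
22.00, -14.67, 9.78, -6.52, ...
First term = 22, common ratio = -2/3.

Sₙ = a(1 - rⁿ) / (1 - r)
S_4 = 22(1 - (-2/3)^4) / (1 - (-2/3))
S_4 = 22(1 - (16/81)) / (5/3)
S_4 = 286/27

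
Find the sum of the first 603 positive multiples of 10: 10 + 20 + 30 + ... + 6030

Factor out 10: = 10(1 + 2 + ... + 603) = 10 × n(n+1)/2
= 10 × 603×604/2
= 10 × 182106
= 1821060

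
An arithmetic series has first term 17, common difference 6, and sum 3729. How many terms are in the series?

Using S = n/2 × [2a + (n-1)d]
3729 = n/2 × [2(17) + (n-1)(6)]
3729 = n/2 × [34 + 6n - 6]
7458 = n × [28 + 6n]
6n² + (28)n - 7458 = 0
Discriminant: Δ = (28)² - 4(6)(-7458) = 784 + 178992 = 179776
√Δ = 424
n = [-(28) + √Δ] / (2·6) = (-28 + 424) / 12 = 396 / 12 = 33
(The negative root is discarded since n must be a positive integer.)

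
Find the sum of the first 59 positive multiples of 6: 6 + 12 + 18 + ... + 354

Factor out 6: = 6(1 + 2 + ... + 59) = 6 × n(n+1)/2
= 6 × 59×60/2
= 6 × 1770
= 10620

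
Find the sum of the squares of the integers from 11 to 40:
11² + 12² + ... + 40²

Use ∑_{k=1}^{n} k² = n(n+1)(2n+1)/6, then subtract the first 10 terms.
∑_{k=1}^{40} k² = 40×41×81/6 = 22140
∑_{k=1}^{10} k² = 10×11×21/6 = 385
∑_{k=11}^{40} k² = 22140 - 385 = 21755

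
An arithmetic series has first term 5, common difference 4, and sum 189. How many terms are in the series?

Using S = n/2 × [2a + (n-1)d]
189 = n/2 × [2(5) + (n-1)(4)]
189 = n/2 × [10 + 4n - 4]
378 = n × [6 + 4n]
4n² + (6)n - 378 = 0
Discriminant: Δ = (6)² - 4(4)(-378) = 36 + 6048 = 6084
√Δ = 78
n = [-(6) + √Δ] / (2·4) = (-6 + 78) / 8 = 72 / 8 = 9
(The negative root is discarded since n must be a positive integer.)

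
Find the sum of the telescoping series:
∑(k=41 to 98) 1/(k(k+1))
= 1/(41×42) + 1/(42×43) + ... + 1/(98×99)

Partial fractions: 1/(k(k+1)) = 1/k - 1/(k+1)
The series telescopes:
= (1/41 - 1/42) + (1/42 - 1/43) + ... + (1/98 - 1/99)
= 1/41 - 1/99
= 58/4059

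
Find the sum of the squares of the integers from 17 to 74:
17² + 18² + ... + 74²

Use ∑_{k=1}^{n} k² = n(n+1)(2n+1)/6, then subtract the first 16 terms.
∑_{k=1}^{74} k² = 74×75×149/6 = 137825
∑_{k=1}^{16} k² = 16×17×33/6 = 1496
∑_{k=17}^{74} k² = 137825 - 1496 = 136329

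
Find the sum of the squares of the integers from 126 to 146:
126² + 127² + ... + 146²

Use ∑_{k=1}^{n} k² = n(n+1)(2n+1)/6, then subtract the first 125 terms.
∑_{k=1}^{146} k² = 146×147×293/6 = 1048061
∑_{k=1}^{125} k² = 125×126×251/6 = 658875
∑_{k=126}^{146} k² = 1048061 - 658875 = 389186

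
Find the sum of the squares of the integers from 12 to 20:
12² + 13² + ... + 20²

Use ∑_{k=1}^{n} k² = n(n+1)(2n+1)/6, then subtract the first 11 terms.
∑_{k=1}^{20} k² = 20×21×41/6 = 2870
∑_{k=1}^{11} k² = 11×12×23/6 = 506
∑_{k=12}^{20} k² = 2870 - 506 = 2364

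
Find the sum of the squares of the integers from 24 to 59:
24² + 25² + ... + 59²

Use ∑_{k=1}^{n} k² = n(n+1)(2n+1)/6, then subtract the first 23 terms.
∑_{k=1}^{59} k² = 59×60×119/6 = 70210
∑_{k=1}^{23} k² = 23×24×47/6 = 4324
∑_{k=24}^{59} k² = 70210 - 4324 = 65886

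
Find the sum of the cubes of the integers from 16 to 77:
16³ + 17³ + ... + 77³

Use ∑_{k=1}^{n} k³ = [n(n+1)/2]², then subtract the first 15 terms.
∑_{k=1}^{77} k³ = [77×78/2]² = 3003² = 9018009
∑_{k=1}^{15} k³ = [15×16/2]² = 120² = 14400
∑_{k=16}^{77} k³ = 9018009 - 14400 = 9003609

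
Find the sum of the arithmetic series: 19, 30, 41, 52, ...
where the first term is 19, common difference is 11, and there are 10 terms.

Sₙ = n/2 × (first + last)
Last term = a + (n-1)d = 19 + (10-1)×11 = 118
S_10 = 10/2 × (19 + 118)
S_10 = 10/2 × 137 = 685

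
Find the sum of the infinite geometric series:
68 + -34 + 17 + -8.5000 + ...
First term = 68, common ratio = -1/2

For |r| < 1, S = a / (1 - r)
S = 68 / (1 - (-1/2))
S = 68 / (3/2)
S = 136/3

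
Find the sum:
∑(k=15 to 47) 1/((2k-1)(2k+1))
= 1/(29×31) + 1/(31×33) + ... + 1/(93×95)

Partial fractions: 1/((2k-1)(2k+1)) = (1/2)[1/(2k-1) - 1/(2k+1)]
The series telescopes:
= (1/2)[1/29 - 1/95]
= 33/2755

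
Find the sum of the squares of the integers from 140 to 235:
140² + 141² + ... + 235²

Use ∑_{k=1}^{n} k² = n(n+1)(2n+1)/6, then subtract the first 139 terms.
∑_{k=1}^{235} k² = 235×236×471/6 = 4353610
∑_{k=1}^{139} k² = 139×140×279/6 = 904890
∑_{k=140}^{235} k² = 4353610 - 904890 = 3448720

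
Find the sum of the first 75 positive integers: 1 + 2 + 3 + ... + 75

Formula: ∑k = n(n+1)/2
= 75×76/2
= 5700/2
= 2850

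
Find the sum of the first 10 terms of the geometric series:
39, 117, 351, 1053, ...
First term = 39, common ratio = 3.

Sₙ = a(1 - rⁿ) / (1 - r)
S_10 = 39(1 - 3^10) / (1 - 3)
S_10 = 39(1 - 59049) / (-2)
S_10 = 1151436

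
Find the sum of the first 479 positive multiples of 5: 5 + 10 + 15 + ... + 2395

Factor out 5: = 5(1 + 2 + ... + 479) = 5 × n(n+1)/2
= 5 × 479×480/2
= 5 × 114960
= 574800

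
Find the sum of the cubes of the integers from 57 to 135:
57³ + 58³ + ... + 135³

Use ∑_{k=1}^{n} k³ = [n(n+1)/2]², then subtract the first 56 terms.
∑_{k=1}^{135} k³ = [135×136/2]² = 9180² = 84272400
∑_{k=1}^{56} k³ = [56×57/2]² = 1596² = 2547216
∑_{k=57}^{135} k³ = 84272400 - 2547216 = 81725184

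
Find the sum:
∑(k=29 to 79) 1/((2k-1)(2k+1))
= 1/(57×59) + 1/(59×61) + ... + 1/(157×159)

Partial fractions: 1/((2k-1)(2k+1)) = (1/2)[1/(2k-1) - 1/(2k+1)]
The series telescopes:
= (1/2)[1/57 - 1/159]
= 17/3021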